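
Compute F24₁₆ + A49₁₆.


Align and add column by column (LSB to MSB, each column mod 16 with carry):
  0F24
+ 0A49
  ----
  col 0: 4(4) + 9(9) + 0 (carry in) = 13 → D(13), carry out 0
  col 1: 2(2) + 4(4) + 0 (carry in) = 6 → 6(6), carry out 0
  col 2: F(15) + A(10) + 0 (carry in) = 25 → 9(9), carry out 1
  col 3: 0(0) + 0(0) + 1 (carry in) = 1 → 1(1), carry out 0
Reading digits MSB→LSB: 196D
Strip leading zeros: 196D
= 0x196D


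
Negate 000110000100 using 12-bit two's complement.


Original: 000110000100
Step 1 - Invert all bits: 111001111011
Step 2 - Add 1: 111001111011 + 1
= 111001111100 (represents -388)


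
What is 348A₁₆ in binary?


Each hex digit → 4 binary bits:
  3 = 0011
  4 = 0100
  8 = 1000
  A = 1010
Concatenate: 0011 0100 1000 1010
= 0011010010001010


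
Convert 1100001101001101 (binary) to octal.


Group into 3-bit groups: 001100001101001101
  001 = 1
  100 = 4
  001 = 1
  101 = 5
  001 = 1
  101 = 5
= 0o141515


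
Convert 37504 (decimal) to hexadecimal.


Divide by 16 repeatedly:
37504 ÷ 16 = 2344 remainder 0 (0)
2344 ÷ 16 = 146 remainder 8 (8)
146 ÷ 16 = 9 remainder 2 (2)
9 ÷ 16 = 0 remainder 9 (9)
Reading remainders bottom-up:
= 0x9280


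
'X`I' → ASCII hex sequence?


String: 'X`I'  (3 characters)
Per-character ASCII lookup:
  'X': uppercase starts at 65: 'X' = 65 + 23 = 88 → 0x58
  '`': special character: '`' = 96 → 0x60
  'I': uppercase starts at 65: 'I' = 65 + 8 = 73 → 0x49
= 0x58 0x60 0x49


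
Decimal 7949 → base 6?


Divide by 6 repeatedly:
7949 ÷ 6 = 1324 remainder 5
1324 ÷ 6 = 220 remainder 4
220 ÷ 6 = 36 remainder 4
36 ÷ 6 = 6 remainder 0
6 ÷ 6 = 1 remainder 0
1 ÷ 6 = 0 remainder 1
Reading remainders bottom-up:
= 100445


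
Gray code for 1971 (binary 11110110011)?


Binary: 11110110011
Gray code: G = B XOR (B >> 1)
B >> 1 = 01111011001
11110110011 XOR 01111011001:
  1 XOR 0 = 1
  1 XOR 1 = 0
  1 XOR 1 = 0
  1 XOR 1 = 0
  0 XOR 1 = 1
  1 XOR 0 = 1
  1 XOR 1 = 0
  0 XOR 1 = 1
  0 XOR 0 = 0
  1 XOR 0 = 1
  1 XOR 1 = 0
= 10001101010


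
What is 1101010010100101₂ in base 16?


Group into 4-bit nibbles: 1101010010100101
  1101 = D
  0100 = 4
  1010 = A
  0101 = 5
= 0xD4A5


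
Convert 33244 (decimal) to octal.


Divide by 8 repeatedly:
33244 ÷ 8 = 4155 remainder 4
4155 ÷ 8 = 519 remainder 3
519 ÷ 8 = 64 remainder 7
64 ÷ 8 = 8 remainder 0
8 ÷ 8 = 1 remainder 0
1 ÷ 8 = 0 remainder 1
Reading remainders bottom-up:
= 0o100734


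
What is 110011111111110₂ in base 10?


Positional values:
Bit 1: 1 × 2^1 = 2
Bit 2: 1 × 2^2 = 4
Bit 3: 1 × 2^3 = 8
Bit 4: 1 × 2^4 = 16
Bit 5: 1 × 2^5 = 32
Bit 6: 1 × 2^6 = 64
Bit 7: 1 × 2^7 = 128
Bit 8: 1 × 2^8 = 256
Bit 9: 1 × 2^9 = 512
Bit 10: 1 × 2^10 = 1024
Bit 13: 1 × 2^13 = 8192
Bit 14: 1 × 2^14 = 16384
Sum = 2 + 4 + 8 + 16 + 32 + 64 + 128 + 256 + 512 + 1024 + 8192 + 16384
= 26622


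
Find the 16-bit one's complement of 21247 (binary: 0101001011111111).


Original: 0101001011111111
Invert all bits:
  bit 0: 0 → 1
  bit 1: 1 → 0
  bit 2: 0 → 1
  bit 3: 1 → 0
  bit 4: 0 → 1
  bit 5: 0 → 1
  bit 6: 1 → 0
  bit 7: 0 → 1
  bit 8: 1 → 0
  bit 9: 1 → 0
  bit 10: 1 → 0
  bit 11: 1 → 0
  bit 12: 1 → 0
  bit 13: 1 → 0
  bit 14: 1 → 0
  bit 15: 1 → 0
= 1010110100000000


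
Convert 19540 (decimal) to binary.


Divide by 2 repeatedly:
19540 ÷ 2 = 9770 remainder 0
9770 ÷ 2 = 4885 remainder 0
4885 ÷ 2 = 2442 remainder 1
2442 ÷ 2 = 1221 remainder 0
1221 ÷ 2 = 610 remainder 1
610 ÷ 2 = 305 remainder 0
305 ÷ 2 = 152 remainder 1
152 ÷ 2 = 76 remainder 0
76 ÷ 2 = 38 remainder 0
38 ÷ 2 = 19 remainder 0
19 ÷ 2 = 9 remainder 1
9 ÷ 2 = 4 remainder 1
4 ÷ 2 = 2 remainder 0
2 ÷ 2 = 1 remainder 0
1 ÷ 2 = 0 remainder 1
Reading remainders bottom-up:
= 100110001010100


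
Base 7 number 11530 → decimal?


Positional values (base 7):
  0 × 7^0 = 0 × 1 = 0
  3 × 7^1 = 3 × 7 = 21
  5 × 7^2 = 5 × 49 = 245
  1 × 7^3 = 1 × 343 = 343
  1 × 7^4 = 1 × 2401 = 2401
Sum = 0 + 21 + 245 + 343 + 2401
= 3010


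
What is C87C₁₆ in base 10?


Positional values:
Position 0: C × 16^0 = 12 × 1 = 12
Position 1: 7 × 16^1 = 7 × 16 = 112
Position 2: 8 × 16^2 = 8 × 256 = 2048
Position 3: C × 16^3 = 12 × 4096 = 49152
Sum = 12 + 112 + 2048 + 49152
= 51324


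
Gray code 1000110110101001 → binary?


Gray code: 1000110110101001
MSB stays the same: 1
Each subsequent bit = prev_binary XOR current_gray:
  B[1] = 1 XOR 0 = 1
  B[2] = 1 XOR 0 = 1
  B[3] = 1 XOR 0 = 1
  B[4] = 1 XOR 1 = 0
  B[5] = 0 XOR 1 = 1
  B[6] = 1 XOR 0 = 1
  B[7] = 1 XOR 1 = 0
  B[8] = 0 XOR 1 = 1
  B[9] = 1 XOR 0 = 1
  B[10] = 1 XOR 1 = 0
  B[11] = 0 XOR 0 = 0
  B[12] = 0 XOR 1 = 1
  B[13] = 1 XOR 0 = 1
  B[14] = 1 XOR 0 = 1
  B[15] = 1 XOR 1 = 0
= 1111011011001110 (63182 decimal)


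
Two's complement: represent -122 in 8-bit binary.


Original: 01111010
Step 1 - Invert all bits: 10000101
Step 2 - Add 1: 10000101 + 1
= 10000110 (represents -122)


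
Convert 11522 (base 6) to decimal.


Positional values (base 6):
  2 × 6^0 = 2 × 1 = 2
  2 × 6^1 = 2 × 6 = 12
  5 × 6^2 = 5 × 36 = 180
  1 × 6^3 = 1 × 216 = 216
  1 × 6^4 = 1 × 1296 = 1296
Sum = 2 + 12 + 180 + 216 + 1296
= 1706


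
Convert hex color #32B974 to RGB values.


Hex: #32B974
R = 32₁₆ = 50
G = B9₁₆ = 185
B = 74₁₆ = 116
= RGB(50, 185, 116)


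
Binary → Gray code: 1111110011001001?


Binary: 1111110011001001
Gray code: G = B XOR (B >> 1)
B >> 1 = 0111111001100100
1111110011001001 XOR 0111111001100100:
  1 XOR 0 = 1
  1 XOR 1 = 0
  1 XOR 1 = 0
  1 XOR 1 = 0
  1 XOR 1 = 0
  1 XOR 1 = 0
  0 XOR 1 = 1
  0 XOR 0 = 0
  1 XOR 0 = 1
  1 XOR 1 = 0
  0 XOR 1 = 1
  0 XOR 0 = 0
  1 XOR 0 = 1
  0 XOR 1 = 1
  0 XOR 0 = 0
  1 XOR 0 = 1
= 1000001010101101


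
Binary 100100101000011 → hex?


Group into 4-bit nibbles: 0100100101000011
  0100 = 4
  1001 = 9
  0100 = 4
  0011 = 3
= 0x4943


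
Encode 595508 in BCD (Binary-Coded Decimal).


Each digit → 4-bit binary:
  5 → 0101
  9 → 1001
  5 → 0101
  5 → 0101
  0 → 0000
  8 → 1000
= 0101 1001 0101 0101 0000 1000


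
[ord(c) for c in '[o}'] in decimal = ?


String: '[o}'  (3 characters)
Per-character ASCII lookup:
  '[': special character: '[' = 91
  'o': lowercase starts at 97: 'o' = 97 + 14 = 111
  '}': special character: '}' = 125
= 91 111 125


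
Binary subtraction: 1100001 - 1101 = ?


Align and subtract column by column (LSB to MSB, borrowing when needed):
  1100001
- 0001101
  -------
  col 0: (1 - 0 borrow-in) - 1 → 1 - 1 = 0, borrow out 0
  col 1: (0 - 0 borrow-in) - 0 → 0 - 0 = 0, borrow out 0
  col 2: (0 - 0 borrow-in) - 1 → borrow from next column: (0+2) - 1 = 1, borrow out 1
  col 3: (0 - 1 borrow-in) - 1 → borrow from next column: (-1+2) - 1 = 0, borrow out 1
  col 4: (0 - 1 borrow-in) - 0 → borrow from next column: (-1+2) - 0 = 1, borrow out 1
  col 5: (1 - 1 borrow-in) - 0 → 0 - 0 = 0, borrow out 0
  col 6: (1 - 0 borrow-in) - 0 → 1 - 0 = 1, borrow out 0
Reading bits MSB→LSB: 1010100
Strip leading zeros: 1010100
= 1010100


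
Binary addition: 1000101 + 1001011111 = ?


Align and add column by column (LSB to MSB, carry propagating):
  00001000101
+ 01001011111
  -----------
  col 0: 1 + 1 + 0 (carry in) = 2 → bit 0, carry out 1
  col 1: 0 + 1 + 1 (carry in) = 2 → bit 0, carry out 1
  col 2: 1 + 1 + 1 (carry in) = 3 → bit 1, carry out 1
  col 3: 0 + 1 + 1 (carry in) = 2 → bit 0, carry out 1
  col 4: 0 + 1 + 1 (carry in) = 2 → bit 0, carry out 1
  col 5: 0 + 0 + 1 (carry in) = 1 → bit 1, carry out 0
  col 6: 1 + 1 + 0 (carry in) = 2 → bit 0, carry out 1
  col 7: 0 + 0 + 1 (carry in) = 1 → bit 1, carry out 0
  col 8: 0 + 0 + 0 (carry in) = 0 → bit 0, carry out 0
  col 9: 0 + 1 + 0 (carry in) = 1 → bit 1, carry out 0
  col 10: 0 + 0 + 0 (carry in) = 0 → bit 0, carry out 0
Reading bits MSB→LSB: 01010100100
Strip leading zeros: 1010100100
= 1010100100


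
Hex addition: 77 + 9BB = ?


Align and add column by column (LSB to MSB, each column mod 16 with carry):
  0077
+ 09BB
  ----
  col 0: 7(7) + B(11) + 0 (carry in) = 18 → 2(2), carry out 1
  col 1: 7(7) + B(11) + 1 (carry in) = 19 → 3(3), carry out 1
  col 2: 0(0) + 9(9) + 1 (carry in) = 10 → A(10), carry out 0
  col 3: 0(0) + 0(0) + 0 (carry in) = 0 → 0(0), carry out 0
Reading digits MSB→LSB: 0A32
Strip leading zeros: A32
= 0xA32


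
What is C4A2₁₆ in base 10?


Positional values:
Position 0: 2 × 16^0 = 2 × 1 = 2
Position 1: A × 16^1 = 10 × 16 = 160
Position 2: 4 × 16^2 = 4 × 256 = 1024
Position 3: C × 16^3 = 12 × 4096 = 49152
Sum = 2 + 160 + 1024 + 49152
= 50338


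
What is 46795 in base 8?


Divide by 8 repeatedly:
46795 ÷ 8 = 5849 remainder 3
5849 ÷ 8 = 731 remainder 1
731 ÷ 8 = 91 remainder 3
91 ÷ 8 = 11 remainder 3
11 ÷ 8 = 1 remainder 3
1 ÷ 8 = 0 remainder 1
Reading remainders bottom-up:
= 0o133313


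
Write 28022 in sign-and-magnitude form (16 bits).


Sign bit: 0 (positive)
Magnitude: 28022 = 110110101110110
= 0110110101110110


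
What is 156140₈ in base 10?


Positional values:
Position 0: 0 × 8^0 = 0
Position 1: 4 × 8^1 = 32
Position 2: 1 × 8^2 = 64
Position 3: 6 × 8^3 = 3072
Position 4: 5 × 8^4 = 20480
Position 5: 1 × 8^5 = 32768
Sum = 0 + 32 + 64 + 3072 + 20480 + 32768
= 56416


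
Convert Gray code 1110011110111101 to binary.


Gray code: 1110011110111101
MSB stays the same: 1
Each subsequent bit = prev_binary XOR current_gray:
  B[1] = 1 XOR 1 = 0
  B[2] = 0 XOR 1 = 1
  B[3] = 1 XOR 0 = 1
  B[4] = 1 XOR 0 = 1
  B[5] = 1 XOR 1 = 0
  B[6] = 0 XOR 1 = 1
  B[7] = 1 XOR 1 = 0
  B[8] = 0 XOR 1 = 1
  B[9] = 1 XOR 0 = 1
  B[10] = 1 XOR 1 = 0
  B[11] = 0 XOR 1 = 1
  B[12] = 1 XOR 1 = 0
  B[13] = 0 XOR 1 = 1
  B[14] = 1 XOR 0 = 1
  B[15] = 1 XOR 1 = 0
= 1011101011010110 (47830 decimal)


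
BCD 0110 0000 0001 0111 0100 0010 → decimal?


Each 4-bit group → digit:
  0110 → 6
  0000 → 0
  0001 → 1
  0111 → 7
  0100 → 4
  0010 → 2
= 601742


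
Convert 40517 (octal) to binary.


Each octal digit → 3 binary bits:
  4 = 100
  0 = 000
  5 = 101
  1 = 001
  7 = 111
Concatenate: 100 000 101 001 111
= 100000101001111


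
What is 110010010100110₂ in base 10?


Positional values:
Bit 1: 1 × 2^1 = 2
Bit 2: 1 × 2^2 = 4
Bit 5: 1 × 2^5 = 32
Bit 7: 1 × 2^7 = 128
Bit 10: 1 × 2^10 = 1024
Bit 13: 1 × 2^13 = 8192
Bit 14: 1 × 2^14 = 16384
Sum = 2 + 4 + 32 + 128 + 1024 + 8192 + 16384
= 25766


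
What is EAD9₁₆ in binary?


Each hex digit → 4 binary bits:
  E = 1110
  A = 1010
  D = 1101
  9 = 1001
Concatenate: 1110 1010 1101 1001
= 1110101011011001


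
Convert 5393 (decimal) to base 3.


Divide by 3 repeatedly:
5393 ÷ 3 = 1797 remainder 2
1797 ÷ 3 = 599 remainder 0
599 ÷ 3 = 199 remainder 2
199 ÷ 3 = 66 remainder 1
66 ÷ 3 = 22 remainder 0
22 ÷ 3 = 7 remainder 1
7 ÷ 3 = 2 remainder 1
2 ÷ 3 = 0 remainder 2
Reading remainders bottom-up:
= 21101202


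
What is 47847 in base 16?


Divide by 16 repeatedly:
47847 ÷ 16 = 2990 remainder 7 (7)
2990 ÷ 16 = 186 remainder 14 (E)
186 ÷ 16 = 11 remainder 10 (A)
11 ÷ 16 = 0 remainder 11 (B)
Reading remainders bottom-up:
= 0xBAE7


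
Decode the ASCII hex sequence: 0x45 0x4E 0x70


Codes (hex): 0x45 0x4E 0x70
Per-code ASCII lookup:
  0x45 = 69  (range 65-90: uppercase, 69 - 65 = 4) → 'E'
  0x4E = 78  (range 65-90: uppercase, 78 - 65 = 13) → 'N'
  0x70 = 112  (range 97-122: lowercase, 112 - 97 = 15) → 'p'
= 'ENp'


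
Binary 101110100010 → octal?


Group into 3-bit groups: 101110100010
  101 = 5
  110 = 6
  100 = 4
  010 = 2
= 0o5642


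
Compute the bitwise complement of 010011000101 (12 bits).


Original: 010011000101
Invert all bits:
  bit 0: 0 → 1
  bit 1: 1 → 0
  bit 2: 0 → 1
  bit 3: 0 → 1
  bit 4: 1 → 0
  bit 5: 1 → 0
  bit 6: 0 → 1
  bit 7: 0 → 1
  bit 8: 0 → 1
  bit 9: 1 → 0
  bit 10: 0 → 1
  bit 11: 1 → 0
= 101100111010


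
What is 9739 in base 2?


Divide by 2 repeatedly:
9739 ÷ 2 = 4869 remainder 1
4869 ÷ 2 = 2434 remainder 1
2434 ÷ 2 = 1217 remainder 0
1217 ÷ 2 = 608 remainder 1
608 ÷ 2 = 304 remainder 0
304 ÷ 2 = 152 remainder 0
152 ÷ 2 = 76 remainder 0
76 ÷ 2 = 38 remainder 0
38 ÷ 2 = 19 remainder 0
19 ÷ 2 = 9 remainder 1
9 ÷ 2 = 4 remainder 1
4 ÷ 2 = 2 remainder 0
2 ÷ 2 = 1 remainder 0
1 ÷ 2 = 0 remainder 1
Reading remainders bottom-up:
= 10011000001011


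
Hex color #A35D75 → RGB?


Hex: #A35D75
R = A3₁₆ = 163
G = 5D₁₆ = 93
B = 75₁₆ = 117
= RGB(163, 93, 117)


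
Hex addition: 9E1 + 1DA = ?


Align and add column by column (LSB to MSB, each column mod 16 with carry):
  09E1
+ 01DA
  ----
  col 0: 1(1) + A(10) + 0 (carry in) = 11 → B(11), carry out 0
  col 1: E(14) + D(13) + 0 (carry in) = 27 → B(11), carry out 1
  col 2: 9(9) + 1(1) + 1 (carry in) = 11 → B(11), carry out 0
  col 3: 0(0) + 0(0) + 0 (carry in) = 0 → 0(0), carry out 0
Reading digits MSB→LSB: 0BBB
Strip leading zeros: BBB
= 0xBBB


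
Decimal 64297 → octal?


Divide by 8 repeatedly:
64297 ÷ 8 = 8037 remainder 1
8037 ÷ 8 = 1004 remainder 5
1004 ÷ 8 = 125 remainder 4
125 ÷ 8 = 15 remainder 5
15 ÷ 8 = 1 remainder 7
1 ÷ 8 = 0 remainder 1
Reading remainders bottom-up:
= 0o175451


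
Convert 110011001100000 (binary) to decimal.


Positional values:
Bit 5: 1 × 2^5 = 32
Bit 6: 1 × 2^6 = 64
Bit 9: 1 × 2^9 = 512
Bit 10: 1 × 2^10 = 1024
Bit 13: 1 × 2^13 = 8192
Bit 14: 1 × 2^14 = 16384
Sum = 32 + 64 + 512 + 1024 + 8192 + 16384
= 26208


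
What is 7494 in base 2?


Divide by 2 repeatedly:
7494 ÷ 2 = 3747 remainder 0
3747 ÷ 2 = 1873 remainder 1
1873 ÷ 2 = 936 remainder 1
936 ÷ 2 = 468 remainder 0
468 ÷ 2 = 234 remainder 0
234 ÷ 2 = 117 remainder 0
117 ÷ 2 = 58 remainder 1
58 ÷ 2 = 29 remainder 0
29 ÷ 2 = 14 remainder 1
14 ÷ 2 = 7 remainder 0
7 ÷ 2 = 3 remainder 1
3 ÷ 2 = 1 remainder 1
1 ÷ 2 = 0 remainder 1
Reading remainders bottom-up:
= 1110101000110


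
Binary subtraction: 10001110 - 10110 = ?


Align and subtract column by column (LSB to MSB, borrowing when needed):
  10001110
- 00010110
  --------
  col 0: (0 - 0 borrow-in) - 0 → 0 - 0 = 0, borrow out 0
  col 1: (1 - 0 borrow-in) - 1 → 1 - 1 = 0, borrow out 0
  col 2: (1 - 0 borrow-in) - 1 → 1 - 1 = 0, borrow out 0
  col 3: (1 - 0 borrow-in) - 0 → 1 - 0 = 1, borrow out 0
  col 4: (0 - 0 borrow-in) - 1 → borrow from next column: (0+2) - 1 = 1, borrow out 1
  col 5: (0 - 1 borrow-in) - 0 → borrow from next column: (-1+2) - 0 = 1, borrow out 1
  col 6: (0 - 1 borrow-in) - 0 → borrow from next column: (-1+2) - 0 = 1, borrow out 1
  col 7: (1 - 1 borrow-in) - 0 → 0 - 0 = 0, borrow out 0
Reading bits MSB→LSB: 01111000
Strip leading zeros: 1111000
= 1111000


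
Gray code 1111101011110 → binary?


Gray code: 1111101011110
MSB stays the same: 1
Each subsequent bit = prev_binary XOR current_gray:
  B[1] = 1 XOR 1 = 0
  B[2] = 0 XOR 1 = 1
  B[3] = 1 XOR 1 = 0
  B[4] = 0 XOR 1 = 1
  B[5] = 1 XOR 0 = 1
  B[6] = 1 XOR 1 = 0
  B[7] = 0 XOR 0 = 0
  B[8] = 0 XOR 1 = 1
  B[9] = 1 XOR 1 = 0
  B[10] = 0 XOR 1 = 1
  B[11] = 1 XOR 1 = 0
  B[12] = 0 XOR 0 = 0
= 1010110010100 (5524 decimal)


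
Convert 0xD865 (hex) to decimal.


Positional values:
Position 0: 5 × 16^0 = 5 × 1 = 5
Position 1: 6 × 16^1 = 6 × 16 = 96
Position 2: 8 × 16^2 = 8 × 256 = 2048
Position 3: D × 16^3 = 13 × 4096 = 53248
Sum = 5 + 96 + 2048 + 53248
= 55397


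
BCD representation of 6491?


Each digit → 4-bit binary:
  6 → 0110
  4 → 0100
  9 → 1001
  1 → 0001
= 0110 0100 1001 0001


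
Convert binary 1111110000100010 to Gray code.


Binary: 1111110000100010
Gray code: G = B XOR (B >> 1)
B >> 1 = 0111111000010001
1111110000100010 XOR 0111111000010001:
  1 XOR 0 = 1
  1 XOR 1 = 0
  1 XOR 1 = 0
  1 XOR 1 = 0
  1 XOR 1 = 0
  1 XOR 1 = 0
  0 XOR 1 = 1
  0 XOR 0 = 0
  0 XOR 0 = 0
  0 XOR 0 = 0
  1 XOR 0 = 1
  0 XOR 1 = 1
  0 XOR 0 = 0
  0 XOR 0 = 0
  1 XOR 0 = 1
  0 XOR 1 = 1
= 1000001000110011


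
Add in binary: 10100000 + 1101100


Align and add column by column (LSB to MSB, carry propagating):
  010100000
+ 001101100
  ---------
  col 0: 0 + 0 + 0 (carry in) = 0 → bit 0, carry out 0
  col 1: 0 + 0 + 0 (carry in) = 0 → bit 0, carry out 0
  col 2: 0 + 1 + 0 (carry in) = 1 → bit 1, carry out 0
  col 3: 0 + 1 + 0 (carry in) = 1 → bit 1, carry out 0
  col 4: 0 + 0 + 0 (carry in) = 0 → bit 0, carry out 0
  col 5: 1 + 1 + 0 (carry in) = 2 → bit 0, carry out 1
  col 6: 0 + 1 + 1 (carry in) = 2 → bit 0, carry out 1
  col 7: 1 + 0 + 1 (carry in) = 2 → bit 0, carry out 1
  col 8: 0 + 0 + 1 (carry in) = 1 → bit 1, carry out 0
Reading bits MSB→LSB: 100001100
Strip leading zeros: 100001100
= 100001100


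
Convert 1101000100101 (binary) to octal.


Group into 3-bit groups: 001101000100101
  001 = 1
  101 = 5
  000 = 0
  100 = 4
  101 = 5
= 0o15045


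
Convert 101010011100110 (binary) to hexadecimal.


Group into 4-bit nibbles: 0101010011100110
  0101 = 5
  0100 = 4
  1110 = E
  0110 = 6
= 0x54E6


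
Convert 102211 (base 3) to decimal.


Positional values (base 3):
  1 × 3^0 = 1 × 1 = 1
  1 × 3^1 = 1 × 3 = 3
  2 × 3^2 = 2 × 9 = 18
  2 × 3^3 = 2 × 27 = 54
  0 × 3^4 = 0 × 81 = 0
  1 × 3^5 = 1 × 243 = 243
Sum = 1 + 3 + 18 + 54 + 0 + 243
= 319


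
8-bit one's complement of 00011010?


Original: 00011010
Invert all bits:
  bit 0: 0 → 1
  bit 1: 0 → 1
  bit 2: 0 → 1
  bit 3: 1 → 0
  bit 4: 1 → 0
  bit 5: 0 → 1
  bit 6: 1 → 0
  bit 7: 0 → 1
= 11100101


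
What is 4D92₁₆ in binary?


Each hex digit → 4 binary bits:
  4 = 0100
  D = 1101
  9 = 1001
  2 = 0010
Concatenate: 0100 1101 1001 0010
= 0100110110010010


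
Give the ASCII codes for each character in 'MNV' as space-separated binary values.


String: 'MNV'  (3 characters)
Per-character ASCII lookup:
  'M': uppercase starts at 65: 'M' = 65 + 12 = 77 → 1001101
  'N': uppercase starts at 65: 'N' = 65 + 13 = 78 → 1001110
  'V': uppercase starts at 65: 'V' = 65 + 21 = 86 → 1010110
= 1001101 1001110 1010110


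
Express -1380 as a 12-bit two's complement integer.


Original: 010101100100
Step 1 - Invert all bits: 101010011011
Step 2 - Add 1: 101010011011 + 1
= 101010011100 (represents -1380)


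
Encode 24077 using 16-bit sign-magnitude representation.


Sign bit: 0 (positive)
Magnitude: 24077 = 101111000001101
= 0101111000001101


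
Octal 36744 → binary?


Each octal digit → 3 binary bits:
  3 = 011
  6 = 110
  7 = 111
  4 = 100
  4 = 100
Concatenate: 011 110 111 100 100
= 011110111100100


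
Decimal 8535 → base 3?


Divide by 3 repeatedly:
8535 ÷ 3 = 2845 remainder 0
2845 ÷ 3 = 948 remainder 1
948 ÷ 3 = 316 remainder 0
316 ÷ 3 = 105 remainder 1
105 ÷ 3 = 35 remainder 0
35 ÷ 3 = 11 remainder 2
11 ÷ 3 = 3 remainder 2
3 ÷ 3 = 1 remainder 0
1 ÷ 3 = 0 remainder 1
Reading remainders bottom-up:
= 102201010


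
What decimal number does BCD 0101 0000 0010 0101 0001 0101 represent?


Each 4-bit group → digit:
  0101 → 5
  0000 → 0
  0010 → 2
  0101 → 5
  0001 → 1
  0101 → 5
= 502515


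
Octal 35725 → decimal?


Positional values:
Position 0: 5 × 8^0 = 5
Position 1: 2 × 8^1 = 16
Position 2: 7 × 8^2 = 448
Position 3: 5 × 8^3 = 2560
Position 4: 3 × 8^4 = 12288
Sum = 5 + 16 + 448 + 2560 + 12288
= 15317


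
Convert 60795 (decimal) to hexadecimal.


Divide by 16 repeatedly:
60795 ÷ 16 = 3799 remainder 11 (B)
3799 ÷ 16 = 237 remainder 7 (7)
237 ÷ 16 = 14 remainder 13 (D)
14 ÷ 16 = 0 remainder 14 (E)
Reading remainders bottom-up:
= 0xED7B


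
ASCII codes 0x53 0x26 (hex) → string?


Codes (hex): 0x53 0x26
Per-code ASCII lookup:
  0x53 = 83  (range 65-90: uppercase, 83 - 65 = 18) → 'S'
  0x26 = 38  (special character) → '&'
= 'S&'


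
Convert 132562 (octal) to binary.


Each octal digit → 3 binary bits:
  1 = 001
  3 = 011
  2 = 010
  5 = 101
  6 = 110
  2 = 010
Concatenate: 001 011 010 101 110 010
= 001011010101110010


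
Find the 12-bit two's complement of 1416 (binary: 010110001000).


Original: 010110001000
Step 1 - Invert all bits: 101001110111
Step 2 - Add 1: 101001110111 + 1
= 101001111000 (represents -1416)


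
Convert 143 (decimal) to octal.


Divide by 8 repeatedly:
143 ÷ 8 = 17 remainder 7
17 ÷ 8 = 2 remainder 1
2 ÷ 8 = 0 remainder 2
Reading remainders bottom-up:
= 0o217


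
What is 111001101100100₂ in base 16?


Group into 4-bit nibbles: 0111001101100100
  0111 = 7
  0011 = 3
  0110 = 6
  0100 = 4
= 0x7364


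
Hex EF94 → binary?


Each hex digit → 4 binary bits:
  E = 1110
  F = 1111
  9 = 1001
  4 = 0100
Concatenate: 1110 1111 1001 0100
= 1110111110010100


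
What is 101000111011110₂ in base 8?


Group into 3-bit groups: 101000111011110
  101 = 5
  000 = 0
  111 = 7
  011 = 3
  110 = 6
= 0o50736


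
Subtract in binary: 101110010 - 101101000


Align and subtract column by column (LSB to MSB, borrowing when needed):
  101110010
- 101101000
  ---------
  col 0: (0 - 0 borrow-in) - 0 → 0 - 0 = 0, borrow out 0
  col 1: (1 - 0 borrow-in) - 0 → 1 - 0 = 1, borrow out 0
  col 2: (0 - 0 borrow-in) - 0 → 0 - 0 = 0, borrow out 0
  col 3: (0 - 0 borrow-in) - 1 → borrow from next column: (0+2) - 1 = 1, borrow out 1
  col 4: (1 - 1 borrow-in) - 0 → 0 - 0 = 0, borrow out 0
  col 5: (1 - 0 borrow-in) - 1 → 1 - 1 = 0, borrow out 0
  col 6: (1 - 0 borrow-in) - 1 → 1 - 1 = 0, borrow out 0
  col 7: (0 - 0 borrow-in) - 0 → 0 - 0 = 0, borrow out 0
  col 8: (1 - 0 borrow-in) - 1 → 1 - 1 = 0, borrow out 0
Reading bits MSB→LSB: 000001010
Strip leading zeros: 1010
= 1010


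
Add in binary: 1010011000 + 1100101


Align and add column by column (LSB to MSB, carry propagating):
  01010011000
+ 00001100101
  -----------
  col 0: 0 + 1 + 0 (carry in) = 1 → bit 1, carry out 0
  col 1: 0 + 0 + 0 (carry in) = 0 → bit 0, carry out 0
  col 2: 0 + 1 + 0 (carry in) = 1 → bit 1, carry out 0
  col 3: 1 + 0 + 0 (carry in) = 1 → bit 1, carry out 0
  col 4: 1 + 0 + 0 (carry in) = 1 → bit 1, carry out 0
  col 5: 0 + 1 + 0 (carry in) = 1 → bit 1, carry out 0
  col 6: 0 + 1 + 0 (carry in) = 1 → bit 1, carry out 0
  col 7: 1 + 0 + 0 (carry in) = 1 → bit 1, carry out 0
  col 8: 0 + 0 + 0 (carry in) = 0 → bit 0, carry out 0
  col 9: 1 + 0 + 0 (carry in) = 1 → bit 1, carry out 0
  col 10: 0 + 0 + 0 (carry in) = 0 → bit 0, carry out 0
Reading bits MSB→LSB: 01011111101
Strip leading zeros: 1011111101
= 1011111101


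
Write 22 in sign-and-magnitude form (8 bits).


Sign bit: 0 (positive)
Magnitude: 22 = 0010110
= 00010110


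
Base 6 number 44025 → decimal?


Positional values (base 6):
  5 × 6^0 = 5 × 1 = 5
  2 × 6^1 = 2 × 6 = 12
  0 × 6^2 = 0 × 36 = 0
  4 × 6^3 = 4 × 216 = 864
  4 × 6^4 = 4 × 1296 = 5184
Sum = 5 + 12 + 0 + 864 + 5184
= 6065


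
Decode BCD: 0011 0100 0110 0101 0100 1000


Each 4-bit group → digit:
  0011 → 3
  0100 → 4
  0110 → 6
  0101 → 5
  0100 → 4
  1000 → 8
= 346548


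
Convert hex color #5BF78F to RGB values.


Hex: #5BF78F
R = 5B₁₆ = 91
G = F7₁₆ = 247
B = 8F₁₆ = 143
= RGB(91, 247, 143)


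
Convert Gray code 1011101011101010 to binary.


Gray code: 1011101011101010
MSB stays the same: 1
Each subsequent bit = prev_binary XOR current_gray:
  B[1] = 1 XOR 0 = 1
  B[2] = 1 XOR 1 = 0
  B[3] = 0 XOR 1 = 1
  B[4] = 1 XOR 1 = 0
  B[5] = 0 XOR 0 = 0
  B[6] = 0 XOR 1 = 1
  B[7] = 1 XOR 0 = 1
  B[8] = 1 XOR 1 = 0
  B[9] = 0 XOR 1 = 1
  B[10] = 1 XOR 1 = 0
  B[11] = 0 XOR 0 = 0
  B[12] = 0 XOR 1 = 1
  B[13] = 1 XOR 0 = 1
  B[14] = 1 XOR 1 = 0
  B[15] = 0 XOR 0 = 0
= 1101001101001100 (54092 decimal)


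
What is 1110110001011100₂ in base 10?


Positional values:
Bit 2: 1 × 2^2 = 4
Bit 3: 1 × 2^3 = 8
Bit 4: 1 × 2^4 = 16
Bit 6: 1 × 2^6 = 64
Bit 10: 1 × 2^10 = 1024
Bit 11: 1 × 2^11 = 2048
Bit 13: 1 × 2^13 = 8192
Bit 14: 1 × 2^14 = 16384
Bit 15: 1 × 2^15 = 32768
Sum = 4 + 8 + 16 + 64 + 1024 + 2048 + 8192 + 16384 + 32768
= 60508


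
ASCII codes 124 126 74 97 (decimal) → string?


Codes (decimal): 124 126 74 97
Per-code ASCII lookup:
  124  (special character) → '|'
  126  (special character) → '~'
  74  (range 65-90: uppercase, 74 - 65 = 9) → 'J'
  97  (range 97-122: lowercase, 97 - 97 = 0) → 'a'
= '|~Ja'


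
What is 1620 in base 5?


Divide by 5 repeatedly:
1620 ÷ 5 = 324 remainder 0
324 ÷ 5 = 64 remainder 4
64 ÷ 5 = 12 remainder 4
12 ÷ 5 = 2 remainder 2
2 ÷ 5 = 0 remainder 2
Reading remainders bottom-up:
= 22440


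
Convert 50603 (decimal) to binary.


Divide by 2 repeatedly:
50603 ÷ 2 = 25301 remainder 1
25301 ÷ 2 = 12650 remainder 1
12650 ÷ 2 = 6325 remainder 0
6325 ÷ 2 = 3162 remainder 1
3162 ÷ 2 = 1581 remainder 0
1581 ÷ 2 = 790 remainder 1
790 ÷ 2 = 395 remainder 0
395 ÷ 2 = 197 remainder 1
197 ÷ 2 = 98 remainder 1
98 ÷ 2 = 49 remainder 0
49 ÷ 2 = 24 remainder 1
24 ÷ 2 = 12 remainder 0
12 ÷ 2 = 6 remainder 0
6 ÷ 2 = 3 remainder 0
3 ÷ 2 = 1 remainder 1
1 ÷ 2 = 0 remainder 1
Reading remainders bottom-up:
= 1100010110101011


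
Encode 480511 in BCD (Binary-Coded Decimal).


Each digit → 4-bit binary:
  4 → 0100
  8 → 1000
  0 → 0000
  5 → 0101
  1 → 0001
  1 → 0001
= 0100 1000 0000 0101 0001 0001


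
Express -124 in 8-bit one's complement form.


Original: 01111100
Invert all bits:
  bit 0: 0 → 1
  bit 1: 1 → 0
  bit 2: 1 → 0
  bit 3: 1 → 0
  bit 4: 1 → 0
  bit 5: 1 → 0
  bit 6: 0 → 1
  bit 7: 0 → 1
= 10000011


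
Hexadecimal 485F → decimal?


Positional values:
Position 0: F × 16^0 = 15 × 1 = 15
Position 1: 5 × 16^1 = 5 × 16 = 80
Position 2: 8 × 16^2 = 8 × 256 = 2048
Position 3: 4 × 16^3 = 4 × 4096 = 16384
Sum = 15 + 80 + 2048 + 16384
= 18527


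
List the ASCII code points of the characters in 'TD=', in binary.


String: 'TD='  (3 characters)
Per-character ASCII lookup:
  'T': uppercase starts at 65: 'T' = 65 + 19 = 84 → 1010100
  'D': uppercase starts at 65: 'D' = 65 + 3 = 68 → 1000100
  '=': special character: '=' = 61 → 111101
= 1010100 1000100 111101


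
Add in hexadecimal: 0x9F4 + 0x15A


Align and add column by column (LSB to MSB, each column mod 16 with carry):
  09F4
+ 015A
  ----
  col 0: 4(4) + A(10) + 0 (carry in) = 14 → E(14), carry out 0
  col 1: F(15) + 5(5) + 0 (carry in) = 20 → 4(4), carry out 1
  col 2: 9(9) + 1(1) + 1 (carry in) = 11 → B(11), carry out 0
  col 3: 0(0) + 0(0) + 0 (carry in) = 0 → 0(0), carry out 0
Reading digits MSB→LSB: 0B4E
Strip leading zeros: B4E
= 0xB4E


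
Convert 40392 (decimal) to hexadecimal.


Divide by 16 repeatedly:
40392 ÷ 16 = 2524 remainder 8 (8)
2524 ÷ 16 = 157 remainder 12 (C)
157 ÷ 16 = 9 remainder 13 (D)
9 ÷ 16 = 0 remainder 9 (9)
Reading remainders bottom-up:
= 0x9DC8


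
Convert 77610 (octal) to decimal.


Positional values:
Position 0: 0 × 8^0 = 0
Position 1: 1 × 8^1 = 8
Position 2: 6 × 8^2 = 384
Position 3: 7 × 8^3 = 3584
Position 4: 7 × 8^4 = 28672
Sum = 0 + 8 + 384 + 3584 + 28672
= 32648


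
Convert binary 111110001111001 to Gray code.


Binary: 111110001111001
Gray code: G = B XOR (B >> 1)
B >> 1 = 011111000111100
111110001111001 XOR 011111000111100:
  1 XOR 0 = 1
  1 XOR 1 = 0
  1 XOR 1 = 0
  1 XOR 1 = 0
  1 XOR 1 = 0
  0 XOR 1 = 1
  0 XOR 0 = 0
  0 XOR 0 = 0
  1 XOR 0 = 1
  1 XOR 1 = 0
  1 XOR 1 = 0
  1 XOR 1 = 0
  0 XOR 1 = 1
  0 XOR 0 = 0
  1 XOR 0 = 1
= 100001001000101


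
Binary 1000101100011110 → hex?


Group into 4-bit nibbles: 1000101100011110
  1000 = 8
  1011 = B
  0001 = 1
  1110 = E
= 0x8B1E


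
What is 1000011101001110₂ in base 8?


Group into 3-bit groups: 001000011101001110
  001 = 1
  000 = 0
  011 = 3
  101 = 5
  001 = 1
  110 = 6
= 0o103516


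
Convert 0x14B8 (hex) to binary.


Each hex digit → 4 binary bits:
  1 = 0001
  4 = 0100
  B = 1011
  8 = 1000
Concatenate: 0001 0100 1011 1000
= 0001010010111000


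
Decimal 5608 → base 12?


Divide by 12 repeatedly:
5608 ÷ 12 = 467 remainder 4
467 ÷ 12 = 38 remainder 11
38 ÷ 12 = 3 remainder 2
3 ÷ 12 = 0 remainder 3
Reading remainders bottom-up:
= 32B4


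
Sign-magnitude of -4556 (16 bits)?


Sign bit: 1 (negative)
Magnitude: 4556 = 001000111001100
= 1001000111001100


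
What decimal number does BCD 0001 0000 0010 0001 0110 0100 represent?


Each 4-bit group → digit:
  0001 → 1
  0000 → 0
  0010 → 2
  0001 → 1
  0110 → 6
  0100 → 4
= 102164


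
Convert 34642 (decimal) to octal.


Divide by 8 repeatedly:
34642 ÷ 8 = 4330 remainder 2
4330 ÷ 8 = 541 remainder 2
541 ÷ 8 = 67 remainder 5
67 ÷ 8 = 8 remainder 3
8 ÷ 8 = 1 remainder 0
1 ÷ 8 = 0 remainder 1
Reading remainders bottom-up:
= 0o103522


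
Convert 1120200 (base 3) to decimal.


Positional values (base 3):
  0 × 3^0 = 0 × 1 = 0
  0 × 3^1 = 0 × 3 = 0
  2 × 3^2 = 2 × 9 = 18
  0 × 3^3 = 0 × 27 = 0
  2 × 3^4 = 2 × 81 = 162
  1 × 3^5 = 1 × 243 = 243
  1 × 3^6 = 1 × 729 = 729
Sum = 0 + 0 + 18 + 0 + 162 + 243 + 729
= 1152


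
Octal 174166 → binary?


Each octal digit → 3 binary bits:
  1 = 001
  7 = 111
  4 = 100
  1 = 001
  6 = 110
  6 = 110
Concatenate: 001 111 100 001 110 110
= 001111100001110110


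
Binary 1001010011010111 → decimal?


Positional values:
Bit 0: 1 × 2^0 = 1
Bit 1: 1 × 2^1 = 2
Bit 2: 1 × 2^2 = 4
Bit 4: 1 × 2^4 = 16
Bit 6: 1 × 2^6 = 64
Bit 7: 1 × 2^7 = 128
Bit 10: 1 × 2^10 = 1024
Bit 12: 1 × 2^12 = 4096
Bit 15: 1 × 2^15 = 32768
Sum = 1 + 2 + 4 + 16 + 64 + 128 + 1024 + 4096 + 32768
= 38103


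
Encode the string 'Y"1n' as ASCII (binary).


String: 'Y"1n'  (4 characters)
Per-character ASCII lookup:
  'Y': uppercase starts at 65: 'Y' = 65 + 24 = 89 → 1011001
  '"': special character: '"' = 34 → 100010
  '1': digits start at 48: '1' = 48 + 1 = 49 → 110001
  'n': lowercase starts at 97: 'n' = 97 + 13 = 110 → 1101110
= 1011001 100010 110001 1101110


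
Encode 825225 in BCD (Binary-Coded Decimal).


Each digit → 4-bit binary:
  8 → 1000
  2 → 0010
  5 → 0101
  2 → 0010
  2 → 0010
  5 → 0101
= 1000 0010 0101 0010 0010 0101


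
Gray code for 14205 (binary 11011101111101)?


Binary: 11011101111101
Gray code: G = B XOR (B >> 1)
B >> 1 = 01101110111110
11011101111101 XOR 01101110111110:
  1 XOR 0 = 1
  1 XOR 1 = 0
  0 XOR 1 = 1
  1 XOR 0 = 1
  1 XOR 1 = 0
  1 XOR 1 = 0
  0 XOR 1 = 1
  1 XOR 0 = 1
  1 XOR 1 = 0
  1 XOR 1 = 0
  1 XOR 1 = 0
  1 XOR 1 = 0
  0 XOR 1 = 1
  1 XOR 0 = 1
= 10110011000011


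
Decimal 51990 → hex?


Divide by 16 repeatedly:
51990 ÷ 16 = 3249 remainder 6 (6)
3249 ÷ 16 = 203 remainder 1 (1)
203 ÷ 16 = 12 remainder 11 (B)
12 ÷ 16 = 0 remainder 12 (C)
Reading remainders bottom-up:
= 0xCB16


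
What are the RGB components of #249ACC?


Hex: #249ACC
R = 24₁₆ = 36
G = 9A₁₆ = 154
B = CC₁₆ = 204
= RGB(36, 154, 204)


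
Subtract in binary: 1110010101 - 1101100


Align and subtract column by column (LSB to MSB, borrowing when needed):
  1110010101
- 0001101100
  ----------
  col 0: (1 - 0 borrow-in) - 0 → 1 - 0 = 1, borrow out 0
  col 1: (0 - 0 borrow-in) - 0 → 0 - 0 = 0, borrow out 0
  col 2: (1 - 0 borrow-in) - 1 → 1 - 1 = 0, borrow out 0
  col 3: (0 - 0 borrow-in) - 1 → borrow from next column: (0+2) - 1 = 1, borrow out 1
  col 4: (1 - 1 borrow-in) - 0 → 0 - 0 = 0, borrow out 0
  col 5: (0 - 0 borrow-in) - 1 → borrow from next column: (0+2) - 1 = 1, borrow out 1
  col 6: (0 - 1 borrow-in) - 1 → borrow from next column: (-1+2) - 1 = 0, borrow out 1
  col 7: (1 - 1 borrow-in) - 0 → 0 - 0 = 0, borrow out 0
  col 8: (1 - 0 borrow-in) - 0 → 1 - 0 = 1, borrow out 0
  col 9: (1 - 0 borrow-in) - 0 → 1 - 0 = 1, borrow out 0
Reading bits MSB→LSB: 1100101001
Strip leading zeros: 1100101001
= 1100101001


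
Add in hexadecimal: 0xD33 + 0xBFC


Align and add column by column (LSB to MSB, each column mod 16 with carry):
  0D33
+ 0BFC
  ----
  col 0: 3(3) + C(12) + 0 (carry in) = 15 → F(15), carry out 0
  col 1: 3(3) + F(15) + 0 (carry in) = 18 → 2(2), carry out 1
  col 2: D(13) + B(11) + 1 (carry in) = 25 → 9(9), carry out 1
  col 3: 0(0) + 0(0) + 1 (carry in) = 1 → 1(1), carry out 0
Reading digits MSB→LSB: 192F
Strip leading zeros: 192F
= 0x192F


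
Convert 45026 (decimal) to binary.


Divide by 2 repeatedly:
45026 ÷ 2 = 22513 remainder 0
22513 ÷ 2 = 11256 remainder 1
11256 ÷ 2 = 5628 remainder 0
5628 ÷ 2 = 2814 remainder 0
2814 ÷ 2 = 1407 remainder 0
1407 ÷ 2 = 703 remainder 1
703 ÷ 2 = 351 remainder 1
351 ÷ 2 = 175 remainder 1
175 ÷ 2 = 87 remainder 1
87 ÷ 2 = 43 remainder 1
43 ÷ 2 = 21 remainder 1
21 ÷ 2 = 10 remainder 1
10 ÷ 2 = 5 remainder 0
5 ÷ 2 = 2 remainder 1
2 ÷ 2 = 1 remainder 0
1 ÷ 2 = 0 remainder 1
Reading remainders bottom-up:
= 1010111111100010


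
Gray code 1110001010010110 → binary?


Gray code: 1110001010010110
MSB stays the same: 1
Each subsequent bit = prev_binary XOR current_gray:
  B[1] = 1 XOR 1 = 0
  B[2] = 0 XOR 1 = 1
  B[3] = 1 XOR 0 = 1
  B[4] = 1 XOR 0 = 1
  B[5] = 1 XOR 0 = 1
  B[6] = 1 XOR 1 = 0
  B[7] = 0 XOR 0 = 0
  B[8] = 0 XOR 1 = 1
  B[9] = 1 XOR 0 = 1
  B[10] = 1 XOR 0 = 1
  B[11] = 1 XOR 1 = 0
  B[12] = 0 XOR 0 = 0
  B[13] = 0 XOR 1 = 1
  B[14] = 1 XOR 1 = 0
  B[15] = 0 XOR 0 = 0
= 1011110011100100 (48356 decimal)


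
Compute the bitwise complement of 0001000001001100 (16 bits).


Original: 0001000001001100
Invert all bits:
  bit 0: 0 → 1
  bit 1: 0 → 1
  bit 2: 0 → 1
  bit 3: 1 → 0
  bit 4: 0 → 1
  bit 5: 0 → 1
  bit 6: 0 → 1
  bit 7: 0 → 1
  bit 8: 0 → 1
  bit 9: 1 → 0
  bit 10: 0 → 1
  bit 11: 0 → 1
  bit 12: 1 → 0
  bit 13: 1 → 0
  bit 14: 0 → 1
  bit 15: 0 → 1
= 1110111110110011


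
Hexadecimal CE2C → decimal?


Positional values:
Position 0: C × 16^0 = 12 × 1 = 12
Position 1: 2 × 16^1 = 2 × 16 = 32
Position 2: E × 16^2 = 14 × 256 = 3584
Position 3: C × 16^3 = 12 × 4096 = 49152
Sum = 12 + 32 + 3584 + 49152
= 52780


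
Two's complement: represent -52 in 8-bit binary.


Original: 00110100
Step 1 - Invert all bits: 11001011
Step 2 - Add 1: 11001011 + 1
= 11001100 (represents -52)


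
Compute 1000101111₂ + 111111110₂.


Align and add column by column (LSB to MSB, carry propagating):
  01000101111
+ 00111111110
  -----------
  col 0: 1 + 0 + 0 (carry in) = 1 → bit 1, carry out 0
  col 1: 1 + 1 + 0 (carry in) = 2 → bit 0, carry out 1
  col 2: 1 + 1 + 1 (carry in) = 3 → bit 1, carry out 1
  col 3: 1 + 1 + 1 (carry in) = 3 → bit 1, carry out 1
  col 4: 0 + 1 + 1 (carry in) = 2 → bit 0, carry out 1
  col 5: 1 + 1 + 1 (carry in) = 3 → bit 1, carry out 1
  col 6: 0 + 1 + 1 (carry in) = 2 → bit 0, carry out 1
  col 7: 0 + 1 + 1 (carry in) = 2 → bit 0, carry out 1
  col 8: 0 + 1 + 1 (carry in) = 2 → bit 0, carry out 1
  col 9: 1 + 0 + 1 (carry in) = 2 → bit 0, carry out 1
  col 10: 0 + 0 + 1 (carry in) = 1 → bit 1, carry out 0
Reading bits MSB→LSB: 10000101101
Strip leading zeros: 10000101101
= 10000101101


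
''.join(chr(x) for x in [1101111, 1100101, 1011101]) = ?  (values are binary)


Codes (binary): 1101111 1100101 1011101
Per-code ASCII lookup:
  1101111 = 111  (range 97-122: lowercase, 111 - 97 = 14) → 'o'
  1100101 = 101  (range 97-122: lowercase, 101 - 97 = 4) → 'e'
  1011101 = 93  (special character) → ']'
= 'oe]'


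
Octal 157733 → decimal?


Positional values:
Position 0: 3 × 8^0 = 3
Position 1: 3 × 8^1 = 24
Position 2: 7 × 8^2 = 448
Position 3: 7 × 8^3 = 3584
Position 4: 5 × 8^4 = 20480
Position 5: 1 × 8^5 = 32768
Sum = 3 + 24 + 448 + 3584 + 20480 + 32768
= 57307


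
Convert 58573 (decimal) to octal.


Divide by 8 repeatedly:
58573 ÷ 8 = 7321 remainder 5
7321 ÷ 8 = 915 remainder 1
915 ÷ 8 = 114 remainder 3
114 ÷ 8 = 14 remainder 2
14 ÷ 8 = 1 remainder 6
1 ÷ 8 = 0 remainder 1
Reading remainders bottom-up:
= 0o162315


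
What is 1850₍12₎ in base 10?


Positional values (base 12):
  0 × 12^0 = 0 × 1 = 0
  5 × 12^1 = 5 × 12 = 60
  8 × 12^2 = 8 × 144 = 1152
  1 × 12^3 = 1 × 1728 = 1728
Sum = 0 + 60 + 1152 + 1728
= 2940


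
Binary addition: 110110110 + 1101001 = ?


Align and add column by column (LSB to MSB, carry propagating):
  0110110110
+ 0001101001
  ----------
  col 0: 0 + 1 + 0 (carry in) = 1 → bit 1, carry out 0
  col 1: 1 + 0 + 0 (carry in) = 1 → bit 1, carry out 0
  col 2: 1 + 0 + 0 (carry in) = 1 → bit 1, carry out 0
  col 3: 0 + 1 + 0 (carry in) = 1 → bit 1, carry out 0
  col 4: 1 + 0 + 0 (carry in) = 1 → bit 1, carry out 0
  col 5: 1 + 1 + 0 (carry in) = 2 → bit 0, carry out 1
  col 6: 0 + 1 + 1 (carry in) = 2 → bit 0, carry out 1
  col 7: 1 + 0 + 1 (carry in) = 2 → bit 0, carry out 1
  col 8: 1 + 0 + 1 (carry in) = 2 → bit 0, carry out 1
  col 9: 0 + 0 + 1 (carry in) = 1 → bit 1, carry out 0
Reading bits MSB→LSB: 1000011111
Strip leading zeros: 1000011111
= 1000011111


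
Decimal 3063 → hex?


Divide by 16 repeatedly:
3063 ÷ 16 = 191 remainder 7 (7)
191 ÷ 16 = 11 remainder 15 (F)
11 ÷ 16 = 0 remainder 11 (B)
Reading remainders bottom-up:
= 0xBF7


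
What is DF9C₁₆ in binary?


Each hex digit → 4 binary bits:
  D = 1101
  F = 1111
  9 = 1001
  C = 1100
Concatenate: 1101 1111 1001 1100
= 1101111110011100


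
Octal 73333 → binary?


Each octal digit → 3 binary bits:
  7 = 111
  3 = 011
  3 = 011
  3 = 011
  3 = 011
Concatenate: 111 011 011 011 011
= 111011011011011


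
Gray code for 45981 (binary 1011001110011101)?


Binary: 1011001110011101
Gray code: G = B XOR (B >> 1)
B >> 1 = 0101100111001110
1011001110011101 XOR 0101100111001110:
  1 XOR 0 = 1
  0 XOR 1 = 1
  1 XOR 0 = 1
  1 XOR 1 = 0
  0 XOR 1 = 1
  0 XOR 0 = 0
  1 XOR 0 = 1
  1 XOR 1 = 0
  1 XOR 1 = 0
  0 XOR 1 = 1
  0 XOR 0 = 0
  1 XOR 0 = 1
  1 XOR 1 = 0
  1 XOR 1 = 0
  0 XOR 1 = 1
  1 XOR 0 = 1
= 1110101001010011


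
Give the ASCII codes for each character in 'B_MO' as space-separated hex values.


String: 'B_MO'  (4 characters)
Per-character ASCII lookup:
  'B': uppercase starts at 65: 'B' = 65 + 1 = 66 → 0x42
  '_': special character: '_' = 95 → 0x5F
  'M': uppercase starts at 65: 'M' = 65 + 12 = 77 → 0x4D
  'O': uppercase starts at 65: 'O' = 65 + 14 = 79 → 0x4F
= 0x42 0x5F 0x4D 0x4F


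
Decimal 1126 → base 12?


Divide by 12 repeatedly:
1126 ÷ 12 = 93 remainder 10
93 ÷ 12 = 7 remainder 9
7 ÷ 12 = 0 remainder 7
Reading remainders bottom-up:
= 79A


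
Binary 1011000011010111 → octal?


Group into 3-bit groups: 001011000011010111
  001 = 1
  011 = 3
  000 = 0
  011 = 3
  010 = 2
  111 = 7
= 0o130327


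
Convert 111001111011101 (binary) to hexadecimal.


Group into 4-bit nibbles: 0111001111011101
  0111 = 7
  0011 = 3
  1101 = D
  1101 = D
= 0x73DD


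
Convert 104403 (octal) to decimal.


Positional values:
Position 0: 3 × 8^0 = 3
Position 1: 0 × 8^1 = 0
Position 2: 4 × 8^2 = 256
Position 3: 4 × 8^3 = 2048
Position 4: 0 × 8^4 = 0
Position 5: 1 × 8^5 = 32768
Sum = 3 + 0 + 256 + 2048 + 0 + 32768
= 35075


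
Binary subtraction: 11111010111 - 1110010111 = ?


Align and subtract column by column (LSB to MSB, borrowing when needed):
  11111010111
- 01110010111
  -----------
  col 0: (1 - 0 borrow-in) - 1 → 1 - 1 = 0, borrow out 0
  col 1: (1 - 0 borrow-in) - 1 → 1 - 1 = 0, borrow out 0
  col 2: (1 - 0 borrow-in) - 1 → 1 - 1 = 0, borrow out 0
  col 3: (0 - 0 borrow-in) - 0 → 0 - 0 = 0, borrow out 0
  col 4: (1 - 0 borrow-in) - 1 → 1 - 1 = 0, borrow out 0
  col 5: (0 - 0 borrow-in) - 0 → 0 - 0 = 0, borrow out 0
  col 6: (1 - 0 borrow-in) - 0 → 1 - 0 = 1, borrow out 0
  col 7: (1 - 0 borrow-in) - 1 → 1 - 1 = 0, borrow out 0
  col 8: (1 - 0 borrow-in) - 1 → 1 - 1 = 0, borrow out 0
  col 9: (1 - 0 borrow-in) - 1 → 1 - 1 = 0, borrow out 0
  col 10: (1 - 0 borrow-in) - 0 → 1 - 0 = 1, borrow out 0
Reading bits MSB→LSB: 10001000000
Strip leading zeros: 10001000000
= 10001000000
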